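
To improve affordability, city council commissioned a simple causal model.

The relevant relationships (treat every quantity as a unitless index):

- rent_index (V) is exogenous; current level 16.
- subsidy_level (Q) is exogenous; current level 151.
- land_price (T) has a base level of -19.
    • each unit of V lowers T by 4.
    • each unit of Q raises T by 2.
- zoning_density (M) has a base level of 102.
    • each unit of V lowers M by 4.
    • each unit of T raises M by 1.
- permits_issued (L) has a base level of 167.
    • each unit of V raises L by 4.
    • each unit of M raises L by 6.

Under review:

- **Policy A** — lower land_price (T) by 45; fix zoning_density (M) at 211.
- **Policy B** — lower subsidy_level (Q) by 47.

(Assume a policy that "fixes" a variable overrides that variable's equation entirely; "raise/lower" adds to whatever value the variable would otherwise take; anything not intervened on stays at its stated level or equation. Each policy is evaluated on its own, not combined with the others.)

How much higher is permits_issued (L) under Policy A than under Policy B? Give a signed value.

Policy A (T − 45, M := 211):
  V = 16
  Q = 151
  T = -19 − 4·16 + 2·151 (−45 from intervention) = 174
  M = 211
  L = 167 + 4·16 + 6·211 = 1497
Policy B (Q − 47):
  V = 16
  Q = 151 − 47 = 104
  T = -19 − 4·16 + 2·104 = 125
  M = 102 − 4·16 + 125 = 163
  L = 167 + 4·16 + 6·163 = 1209
L: 1497 − 1209 = 288

288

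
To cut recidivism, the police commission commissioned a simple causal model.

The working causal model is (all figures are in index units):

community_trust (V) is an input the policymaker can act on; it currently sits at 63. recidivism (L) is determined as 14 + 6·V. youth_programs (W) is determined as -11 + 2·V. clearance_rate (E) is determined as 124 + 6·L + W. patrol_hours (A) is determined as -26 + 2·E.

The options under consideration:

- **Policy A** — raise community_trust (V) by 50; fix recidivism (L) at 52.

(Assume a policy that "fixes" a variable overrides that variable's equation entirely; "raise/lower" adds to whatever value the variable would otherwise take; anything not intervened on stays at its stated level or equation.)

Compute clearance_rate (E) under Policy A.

651

Policy A (V + 50, L := 52):
  V = 63 + 50 = 113
  L = 52
  W = -11 + 2·113 = 215
  E = 124 + 6·52 + 215 = 651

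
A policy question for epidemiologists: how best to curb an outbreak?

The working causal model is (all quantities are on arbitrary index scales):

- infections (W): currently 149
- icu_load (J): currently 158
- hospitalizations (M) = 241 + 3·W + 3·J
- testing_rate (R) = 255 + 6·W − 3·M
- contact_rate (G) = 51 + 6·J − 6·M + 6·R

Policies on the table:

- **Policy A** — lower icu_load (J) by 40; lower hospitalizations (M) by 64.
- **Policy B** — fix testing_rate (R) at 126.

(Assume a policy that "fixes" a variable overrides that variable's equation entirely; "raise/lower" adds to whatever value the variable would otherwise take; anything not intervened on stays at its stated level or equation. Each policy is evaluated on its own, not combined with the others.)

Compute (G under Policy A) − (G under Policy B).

Policy A (J − 40, M − 64):
  W = 149
  J = 158 − 40 = 118
  M = 241 + 3·149 + 3·118 (−64 from intervention) = 978
  R = 255 + 6·149 − 3·978 = -1785
  G = 51 + 6·118 − 6·978 + 6·(-1785) = -15819
Policy B (R := 126):
  W = 149
  J = 158
  M = 241 + 3·149 + 3·158 = 1162
  R = 126
  G = 51 + 6·158 − 6·1162 + 6·126 = -5217
G: -15819 − (-5217) = -10602

-10602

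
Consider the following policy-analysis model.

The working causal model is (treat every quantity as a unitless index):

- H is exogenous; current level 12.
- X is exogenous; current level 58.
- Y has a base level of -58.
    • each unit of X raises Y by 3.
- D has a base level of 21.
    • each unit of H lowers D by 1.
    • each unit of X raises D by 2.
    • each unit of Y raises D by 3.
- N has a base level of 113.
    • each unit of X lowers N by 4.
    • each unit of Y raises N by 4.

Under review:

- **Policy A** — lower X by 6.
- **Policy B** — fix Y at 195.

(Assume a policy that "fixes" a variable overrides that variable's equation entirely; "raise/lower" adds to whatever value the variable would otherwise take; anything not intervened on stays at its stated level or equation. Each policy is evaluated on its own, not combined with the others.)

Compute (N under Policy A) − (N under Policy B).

Policy A (X − 6):
  X = 58 − 6 = 52
  Y = -58 + 3·52 = 98
  N = 113 − 4·52 + 4·98 = 297
Policy B (Y := 195):
  X = 58
  Y = 195
  N = 113 − 4·58 + 4·195 = 661
N: 297 − 661 = -364

-364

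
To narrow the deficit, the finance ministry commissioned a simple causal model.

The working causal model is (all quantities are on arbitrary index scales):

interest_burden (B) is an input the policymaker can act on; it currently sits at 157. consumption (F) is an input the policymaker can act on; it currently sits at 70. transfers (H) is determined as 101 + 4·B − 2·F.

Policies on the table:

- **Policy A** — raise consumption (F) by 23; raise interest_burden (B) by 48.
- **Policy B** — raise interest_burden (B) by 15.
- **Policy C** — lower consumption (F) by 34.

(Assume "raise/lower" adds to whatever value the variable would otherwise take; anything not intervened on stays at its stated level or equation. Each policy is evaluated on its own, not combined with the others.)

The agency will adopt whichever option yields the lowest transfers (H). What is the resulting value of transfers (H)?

Policy A (F + 23, B + 48):
  B = 157 + 48 = 205
  F = 70 + 23 = 93
  H = 101 + 4·205 − 2·93 = 735
Policy B (B + 15):
  B = 157 + 15 = 172
  F = 70
  H = 101 + 4·172 − 2·70 = 649
Policy C (F − 34):
  B = 157
  F = 70 − 34 = 36
  H = 101 + 4·157 − 2·36 = 657
Comparing — Policy A: H=735, Policy B: H=649, Policy C: H=657. Lowest is 649 (Policy B).

649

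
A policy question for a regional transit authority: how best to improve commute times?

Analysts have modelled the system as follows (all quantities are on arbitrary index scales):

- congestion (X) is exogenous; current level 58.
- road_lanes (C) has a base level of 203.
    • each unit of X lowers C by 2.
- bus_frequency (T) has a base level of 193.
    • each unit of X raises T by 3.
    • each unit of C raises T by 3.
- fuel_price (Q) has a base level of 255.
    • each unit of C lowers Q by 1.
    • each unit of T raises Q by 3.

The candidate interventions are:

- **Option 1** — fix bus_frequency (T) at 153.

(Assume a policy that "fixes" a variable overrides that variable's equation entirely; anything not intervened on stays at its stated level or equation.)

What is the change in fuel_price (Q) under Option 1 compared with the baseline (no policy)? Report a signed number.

-1425

Baseline:
  X = 58
  C = 203 − 2·58 = 87
  T = 193 + 3·58 + 3·87 = 628
  Q = 255 − 87 + 3·628 = 2052
Option 1 (T := 153):
  X = 58
  C = 203 − 2·58 = 87
  T = 153
  Q = 255 − 87 + 3·153 = 627
Change in Q: 627 − 2052 = -1425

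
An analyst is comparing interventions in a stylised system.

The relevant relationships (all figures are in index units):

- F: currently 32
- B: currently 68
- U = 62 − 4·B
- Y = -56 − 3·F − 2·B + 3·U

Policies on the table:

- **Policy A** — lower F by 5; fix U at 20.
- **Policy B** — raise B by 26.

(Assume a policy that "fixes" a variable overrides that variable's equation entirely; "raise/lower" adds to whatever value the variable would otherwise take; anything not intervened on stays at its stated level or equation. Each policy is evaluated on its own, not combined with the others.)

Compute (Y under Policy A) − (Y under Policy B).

1069

Policy A (F − 5, U := 20):
  F = 32 − 5 = 27
  B = 68
  U = 20
  Y = -56 − 3·27 − 2·68 + 3·20 = -213
Policy B (B + 26):
  F = 32
  B = 68 + 26 = 94
  U = 62 − 4·94 = -314
  Y = -56 − 3·32 − 2·94 + 3·(-314) = -1282
Y: -213 − (-1282) = 1069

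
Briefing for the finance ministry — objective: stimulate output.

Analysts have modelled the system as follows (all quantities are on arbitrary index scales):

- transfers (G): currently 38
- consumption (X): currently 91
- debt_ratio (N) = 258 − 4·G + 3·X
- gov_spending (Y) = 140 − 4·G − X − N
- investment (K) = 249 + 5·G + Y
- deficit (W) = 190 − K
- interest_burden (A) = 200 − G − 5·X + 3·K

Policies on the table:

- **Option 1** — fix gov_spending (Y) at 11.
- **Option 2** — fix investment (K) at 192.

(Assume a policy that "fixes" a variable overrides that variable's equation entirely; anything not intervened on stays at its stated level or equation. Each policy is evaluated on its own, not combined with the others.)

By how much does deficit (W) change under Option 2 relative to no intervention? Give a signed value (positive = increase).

Baseline:
  G = 38
  X = 91
  N = 258 − 4·38 + 3·91 = 379
  Y = 140 − 4·38 − 91 − 379 = -482
  K = 249 + 5·38 + (-482) = -43
  W = 190 − (-43) = 233
Option 2 (K := 192):
  G = 38
  X = 91
  N = 258 − 4·38 + 3·91 = 379
  Y = 140 − 4·38 − 91 − 379 = -482
  K = 192
  W = 190 − 192 = -2
Change in W: -2 − 233 = -235

-235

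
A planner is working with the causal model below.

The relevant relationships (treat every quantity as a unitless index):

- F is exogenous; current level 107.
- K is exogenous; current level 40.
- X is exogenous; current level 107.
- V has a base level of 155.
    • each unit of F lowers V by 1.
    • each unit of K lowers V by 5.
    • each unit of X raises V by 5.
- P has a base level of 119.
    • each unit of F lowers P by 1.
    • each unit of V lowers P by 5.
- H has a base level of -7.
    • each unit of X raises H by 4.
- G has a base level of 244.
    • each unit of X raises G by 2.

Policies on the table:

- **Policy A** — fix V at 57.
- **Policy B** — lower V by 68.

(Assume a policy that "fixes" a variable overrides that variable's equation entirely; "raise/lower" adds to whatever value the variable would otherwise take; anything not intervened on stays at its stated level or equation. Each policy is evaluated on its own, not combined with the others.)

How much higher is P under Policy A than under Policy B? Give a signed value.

Policy A (V := 57):
  F = 107
  K = 40
  X = 107
  V = 57
  P = 119 − 107 − 5·57 = -273
Policy B (V − 68):
  F = 107
  K = 40
  X = 107
  V = 155 − 107 − 5·40 + 5·107 (−68 from intervention) = 315
  P = 119 − 107 − 5·315 = -1563
P: -273 − (-1563) = 1290

1290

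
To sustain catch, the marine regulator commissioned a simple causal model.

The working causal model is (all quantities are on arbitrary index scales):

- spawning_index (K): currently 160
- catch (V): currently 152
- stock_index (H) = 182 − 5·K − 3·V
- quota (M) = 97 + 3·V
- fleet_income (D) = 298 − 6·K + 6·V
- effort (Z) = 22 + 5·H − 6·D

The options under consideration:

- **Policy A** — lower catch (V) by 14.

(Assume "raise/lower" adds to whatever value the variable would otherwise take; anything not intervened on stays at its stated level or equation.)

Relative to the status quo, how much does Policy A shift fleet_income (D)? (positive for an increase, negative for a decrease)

Baseline:
  K = 160
  V = 152
  D = 298 − 6·160 + 6·152 = 250
Policy A (V − 14):
  K = 160
  V = 152 − 14 = 138
  D = 298 − 6·160 + 6·138 = 166
Change in D: 166 − 250 = -84

-84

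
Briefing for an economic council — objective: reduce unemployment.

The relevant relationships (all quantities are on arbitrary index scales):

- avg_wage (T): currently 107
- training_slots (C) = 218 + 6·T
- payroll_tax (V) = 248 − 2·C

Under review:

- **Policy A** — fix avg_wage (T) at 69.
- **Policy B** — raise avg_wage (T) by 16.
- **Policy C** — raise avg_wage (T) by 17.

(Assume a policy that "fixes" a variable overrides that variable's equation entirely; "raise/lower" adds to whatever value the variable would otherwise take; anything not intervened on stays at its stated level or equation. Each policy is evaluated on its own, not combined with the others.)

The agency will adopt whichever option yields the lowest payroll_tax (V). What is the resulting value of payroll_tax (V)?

-1676

Policy A (T := 69):
  T = 69
  C = 218 + 6·69 = 632
  V = 248 − 2·632 = -1016
Policy B (T + 16):
  T = 107 + 16 = 123
  C = 218 + 6·123 = 956
  V = 248 − 2·956 = -1664
Policy C (T + 17):
  T = 107 + 17 = 124
  C = 218 + 6·124 = 962
  V = 248 − 2·962 = -1676
Comparing — Policy A: V=-1016, Policy B: V=-1664, Policy C: V=-1676. Lowest is -1676 (Policy C).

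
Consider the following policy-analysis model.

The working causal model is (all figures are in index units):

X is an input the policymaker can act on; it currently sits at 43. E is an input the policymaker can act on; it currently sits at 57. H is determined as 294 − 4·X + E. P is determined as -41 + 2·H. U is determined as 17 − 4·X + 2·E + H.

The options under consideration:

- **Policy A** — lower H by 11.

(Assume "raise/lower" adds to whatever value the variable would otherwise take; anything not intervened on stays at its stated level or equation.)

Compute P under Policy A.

Policy A (H − 11):
  X = 43
  E = 57
  H = 294 − 4·43 + 57 (−11 from intervention) = 168
  P = -41 + 2·168 = 295

295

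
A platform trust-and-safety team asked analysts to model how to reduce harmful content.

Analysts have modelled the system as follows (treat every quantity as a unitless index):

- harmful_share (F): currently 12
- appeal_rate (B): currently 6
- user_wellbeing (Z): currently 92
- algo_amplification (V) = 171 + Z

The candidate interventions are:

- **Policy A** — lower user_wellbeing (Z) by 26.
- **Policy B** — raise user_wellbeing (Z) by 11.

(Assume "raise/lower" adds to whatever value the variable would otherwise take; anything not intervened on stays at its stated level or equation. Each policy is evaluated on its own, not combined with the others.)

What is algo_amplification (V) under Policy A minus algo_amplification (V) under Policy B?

Policy A (Z − 26):
  Z = 92 − 26 = 66
  V = 171 + 66 = 237
Policy B (Z + 11):
  Z = 92 + 11 = 103
  V = 171 + 103 = 274
V: 237 − 274 = -37

-37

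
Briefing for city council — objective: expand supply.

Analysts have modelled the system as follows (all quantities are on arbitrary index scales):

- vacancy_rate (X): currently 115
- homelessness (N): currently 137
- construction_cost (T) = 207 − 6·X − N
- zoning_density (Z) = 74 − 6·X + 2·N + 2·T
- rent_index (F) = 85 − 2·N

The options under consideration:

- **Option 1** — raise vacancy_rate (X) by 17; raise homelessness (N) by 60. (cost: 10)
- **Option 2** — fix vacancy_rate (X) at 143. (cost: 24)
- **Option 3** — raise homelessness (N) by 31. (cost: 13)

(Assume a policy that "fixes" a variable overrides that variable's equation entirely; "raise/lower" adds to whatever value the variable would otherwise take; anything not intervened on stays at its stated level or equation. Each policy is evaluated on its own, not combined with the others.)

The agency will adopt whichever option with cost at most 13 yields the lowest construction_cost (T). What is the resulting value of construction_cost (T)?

-782

Option 1 (X + 17, N + 60):
  X = 115 + 17 = 132
  N = 137 + 60 = 197
  T = 207 − 6·132 − 197 = -782
Option 3 (N + 31):
  X = 115
  N = 137 + 31 = 168
  T = 207 − 6·115 − 168 = -651
Comparing — Option 1: T=-782, Option 3: T=-651. Lowest is -782 (Option 1).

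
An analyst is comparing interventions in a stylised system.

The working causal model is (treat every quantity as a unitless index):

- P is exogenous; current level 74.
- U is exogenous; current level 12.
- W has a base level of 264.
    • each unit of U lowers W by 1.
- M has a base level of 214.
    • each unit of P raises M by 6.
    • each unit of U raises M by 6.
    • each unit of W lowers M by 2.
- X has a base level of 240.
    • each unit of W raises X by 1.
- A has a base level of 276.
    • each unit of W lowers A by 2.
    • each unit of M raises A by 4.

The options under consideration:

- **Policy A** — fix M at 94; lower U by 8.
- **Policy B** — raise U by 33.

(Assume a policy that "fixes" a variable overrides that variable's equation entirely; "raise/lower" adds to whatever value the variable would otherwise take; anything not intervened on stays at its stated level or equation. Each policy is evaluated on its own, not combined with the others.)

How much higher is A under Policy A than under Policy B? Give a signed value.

Policy A (M := 94, U − 8):
  P = 74
  U = 12 − 8 = 4
  W = 264 − 4 = 260
  M = 94
  A = 276 − 2·260 + 4·94 = 132
Policy B (U + 33):
  P = 74
  U = 12 + 33 = 45
  W = 264 − 45 = 219
  M = 214 + 6·74 + 6·45 − 2·219 = 490
  A = 276 − 2·219 + 4·490 = 1798
A: 132 − 1798 = -1666

-1666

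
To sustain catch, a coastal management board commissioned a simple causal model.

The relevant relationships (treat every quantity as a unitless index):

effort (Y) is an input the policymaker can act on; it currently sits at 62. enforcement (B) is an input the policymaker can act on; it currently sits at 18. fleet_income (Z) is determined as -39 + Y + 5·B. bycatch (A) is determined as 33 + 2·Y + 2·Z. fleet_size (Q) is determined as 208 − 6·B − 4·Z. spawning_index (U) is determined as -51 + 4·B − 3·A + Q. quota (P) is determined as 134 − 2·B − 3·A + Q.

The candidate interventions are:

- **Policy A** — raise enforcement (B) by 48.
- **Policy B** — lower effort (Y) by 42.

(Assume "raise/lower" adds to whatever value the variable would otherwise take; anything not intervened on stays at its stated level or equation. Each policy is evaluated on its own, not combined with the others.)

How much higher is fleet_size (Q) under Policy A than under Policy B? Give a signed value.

Policy A (B + 48):
  Y = 62
  B = 18 + 48 = 66
  Z = -39 + 62 + 5·66 = 353
  Q = 208 − 6·66 − 4·353 = -1600
Policy B (Y − 42):
  Y = 62 − 42 = 20
  B = 18
  Z = -39 + 20 + 5·18 = 71
  Q = 208 − 6·18 − 4·71 = -184
Q: -1600 − (-184) = -1416

-1416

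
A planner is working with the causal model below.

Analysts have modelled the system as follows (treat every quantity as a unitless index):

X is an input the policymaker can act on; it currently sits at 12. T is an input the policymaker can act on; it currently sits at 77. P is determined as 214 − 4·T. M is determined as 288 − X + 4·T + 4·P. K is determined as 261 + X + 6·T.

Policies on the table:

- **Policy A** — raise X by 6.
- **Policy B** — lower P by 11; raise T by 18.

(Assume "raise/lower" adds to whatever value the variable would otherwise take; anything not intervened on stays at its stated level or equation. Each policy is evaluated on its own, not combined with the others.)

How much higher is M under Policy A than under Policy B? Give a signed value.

Policy A (X + 6):
  X = 12 + 6 = 18
  T = 77
  P = 214 − 4·77 = -94
  M = 288 − 18 + 4·77 + 4·(-94) = 202
Policy B (P − 11, T + 18):
  X = 12
  T = 77 + 18 = 95
  P = 214 − 4·95 (−11 from intervention) = -177
  M = 288 − 12 + 4·95 + 4·(-177) = -52
M: 202 − (-52) = 254

254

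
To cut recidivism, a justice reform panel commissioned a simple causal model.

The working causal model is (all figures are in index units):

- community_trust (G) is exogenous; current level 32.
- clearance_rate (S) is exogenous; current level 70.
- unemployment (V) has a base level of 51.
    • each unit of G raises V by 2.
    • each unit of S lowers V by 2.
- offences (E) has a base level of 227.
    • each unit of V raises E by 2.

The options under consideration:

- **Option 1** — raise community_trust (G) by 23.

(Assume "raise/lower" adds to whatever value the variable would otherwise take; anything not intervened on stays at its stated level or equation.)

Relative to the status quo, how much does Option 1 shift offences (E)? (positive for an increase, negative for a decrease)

Baseline:
  G = 32
  S = 70
  V = 51 + 2·32 − 2·70 = -25
  E = 227 + 2·(-25) = 177
Option 1 (G + 23):
  G = 32 + 23 = 55
  S = 70
  V = 51 + 2·55 − 2·70 = 21
  E = 227 + 2·21 = 269
Change in E: 269 − 177 = 92

92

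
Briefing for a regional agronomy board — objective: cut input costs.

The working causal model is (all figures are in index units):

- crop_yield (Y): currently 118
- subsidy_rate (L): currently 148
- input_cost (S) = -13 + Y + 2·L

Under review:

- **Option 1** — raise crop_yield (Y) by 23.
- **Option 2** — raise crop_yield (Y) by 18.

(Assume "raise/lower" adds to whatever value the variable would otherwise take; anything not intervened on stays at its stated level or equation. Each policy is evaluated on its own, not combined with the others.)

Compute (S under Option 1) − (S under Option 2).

5

Option 1 (Y + 23):
  Y = 118 + 23 = 141
  L = 148
  S = -13 + 141 + 2·148 = 424
Option 2 (Y + 18):
  Y = 118 + 18 = 136
  L = 148
  S = -13 + 136 + 2·148 = 419
S: 424 − 419 = 5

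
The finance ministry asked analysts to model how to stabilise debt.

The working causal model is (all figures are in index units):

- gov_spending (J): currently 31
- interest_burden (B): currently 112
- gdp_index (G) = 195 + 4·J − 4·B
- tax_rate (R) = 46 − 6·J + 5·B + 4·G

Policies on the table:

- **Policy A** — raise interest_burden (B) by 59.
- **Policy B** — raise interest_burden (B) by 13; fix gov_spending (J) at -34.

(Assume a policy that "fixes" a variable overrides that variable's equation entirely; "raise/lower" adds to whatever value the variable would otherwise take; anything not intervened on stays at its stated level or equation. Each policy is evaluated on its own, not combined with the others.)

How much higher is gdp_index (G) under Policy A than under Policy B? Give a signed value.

76

Policy A (B + 59):
  J = 31
  B = 112 + 59 = 171
  G = 195 + 4·31 − 4·171 = -365
Policy B (B + 13, J := -34):
  J = -34
  B = 112 + 13 = 125
  G = 195 + 4·(-34) − 4·125 = -441
G: -365 − (-441) = 76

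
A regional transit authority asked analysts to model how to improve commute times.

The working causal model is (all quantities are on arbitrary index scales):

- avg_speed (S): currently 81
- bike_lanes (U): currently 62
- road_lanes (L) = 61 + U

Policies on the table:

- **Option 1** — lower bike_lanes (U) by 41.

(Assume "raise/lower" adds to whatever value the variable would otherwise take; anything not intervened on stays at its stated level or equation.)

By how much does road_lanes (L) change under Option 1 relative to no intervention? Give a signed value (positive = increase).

-41

Baseline:
  U = 62
  L = 61 + 62 = 123
Option 1 (U − 41):
  U = 62 − 41 = 21
  L = 61 + 21 = 82
Change in L: 82 − 123 = -41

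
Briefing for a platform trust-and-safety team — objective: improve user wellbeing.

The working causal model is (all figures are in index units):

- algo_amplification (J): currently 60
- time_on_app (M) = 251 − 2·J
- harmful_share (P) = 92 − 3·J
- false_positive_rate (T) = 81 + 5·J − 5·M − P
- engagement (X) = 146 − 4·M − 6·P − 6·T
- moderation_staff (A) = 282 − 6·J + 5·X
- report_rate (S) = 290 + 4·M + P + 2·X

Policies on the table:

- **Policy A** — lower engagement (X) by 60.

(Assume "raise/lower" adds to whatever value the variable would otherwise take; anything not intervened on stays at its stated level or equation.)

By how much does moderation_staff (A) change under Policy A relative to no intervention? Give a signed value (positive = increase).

-300

Baseline:
  J = 60
  M = 251 − 2·60 = 131
  P = 92 − 3·60 = -88
  T = 81 + 5·60 − 5·131 − (-88) = -186
  X = 146 − 4·131 − 6·(-88) − 6·(-186) = 1266
  A = 282 − 6·60 + 5·1266 = 6252
Policy A (X − 60):
  J = 60
  M = 251 − 2·60 = 131
  P = 92 − 3·60 = -88
  T = 81 + 5·60 − 5·131 − (-88) = -186
  X = 146 − 4·131 − 6·(-88) − 6·(-186) (−60 from intervention) = 1206
  A = 282 − 6·60 + 5·1206 = 5952
Change in A: 5952 − 6252 = -300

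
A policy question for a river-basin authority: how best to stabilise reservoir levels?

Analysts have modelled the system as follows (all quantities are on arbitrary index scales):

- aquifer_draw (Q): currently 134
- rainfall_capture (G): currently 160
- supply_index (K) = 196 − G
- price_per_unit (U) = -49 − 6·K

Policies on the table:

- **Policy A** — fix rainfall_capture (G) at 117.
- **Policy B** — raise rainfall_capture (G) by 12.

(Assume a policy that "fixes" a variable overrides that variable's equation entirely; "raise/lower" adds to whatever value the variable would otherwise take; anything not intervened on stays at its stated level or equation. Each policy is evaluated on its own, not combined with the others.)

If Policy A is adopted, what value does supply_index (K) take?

Policy A (G := 117):
  G = 117
  K = 196 − 117 = 79

79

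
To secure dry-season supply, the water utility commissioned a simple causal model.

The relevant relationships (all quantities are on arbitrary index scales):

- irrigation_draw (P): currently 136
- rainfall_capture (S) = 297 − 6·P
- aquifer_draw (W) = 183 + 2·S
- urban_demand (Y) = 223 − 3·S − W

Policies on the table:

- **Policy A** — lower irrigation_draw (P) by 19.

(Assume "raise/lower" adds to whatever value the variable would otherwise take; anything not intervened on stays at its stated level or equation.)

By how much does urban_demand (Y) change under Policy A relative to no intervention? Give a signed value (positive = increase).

-570

Baseline:
  P = 136
  S = 297 − 6·136 = -519
  W = 183 + 2·(-519) = -855
  Y = 223 − 3·(-519) − (-855) = 2635
Policy A (P − 19):
  P = 136 − 19 = 117
  S = 297 − 6·117 = -405
  W = 183 + 2·(-405) = -627
  Y = 223 − 3·(-405) − (-627) = 2065
Change in Y: 2065 − 2635 = -570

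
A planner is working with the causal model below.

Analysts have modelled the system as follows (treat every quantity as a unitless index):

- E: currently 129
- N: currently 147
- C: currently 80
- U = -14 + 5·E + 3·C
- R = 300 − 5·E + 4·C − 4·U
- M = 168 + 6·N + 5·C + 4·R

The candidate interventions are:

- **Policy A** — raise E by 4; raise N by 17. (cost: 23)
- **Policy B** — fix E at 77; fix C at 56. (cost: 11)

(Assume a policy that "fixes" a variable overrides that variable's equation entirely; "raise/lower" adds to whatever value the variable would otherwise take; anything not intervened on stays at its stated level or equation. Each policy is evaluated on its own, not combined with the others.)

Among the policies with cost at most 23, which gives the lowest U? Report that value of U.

Policy A (E + 4, N + 17):
  E = 129 + 4 = 133
  C = 80
  U = -14 + 5·133 + 3·80 = 891
Policy B (E := 77, C := 56):
  E = 77
  C = 56
  U = -14 + 5·77 + 3·56 = 539
Comparing — Policy A: U=891, Policy B: U=539. Lowest is 539 (Policy B).

539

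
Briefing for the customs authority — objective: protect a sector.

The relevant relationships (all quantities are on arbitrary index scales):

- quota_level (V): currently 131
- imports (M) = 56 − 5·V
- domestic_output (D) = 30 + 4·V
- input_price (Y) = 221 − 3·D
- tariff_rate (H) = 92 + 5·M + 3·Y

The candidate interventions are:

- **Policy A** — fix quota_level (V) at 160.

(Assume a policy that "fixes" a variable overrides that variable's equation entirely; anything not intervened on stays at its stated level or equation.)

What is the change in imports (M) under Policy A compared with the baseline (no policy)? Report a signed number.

Baseline:
  V = 131
  M = 56 − 5·131 = -599
Policy A (V := 160):
  V = 160
  M = 56 − 5·160 = -744
Change in M: -744 − (-599) = -145

-145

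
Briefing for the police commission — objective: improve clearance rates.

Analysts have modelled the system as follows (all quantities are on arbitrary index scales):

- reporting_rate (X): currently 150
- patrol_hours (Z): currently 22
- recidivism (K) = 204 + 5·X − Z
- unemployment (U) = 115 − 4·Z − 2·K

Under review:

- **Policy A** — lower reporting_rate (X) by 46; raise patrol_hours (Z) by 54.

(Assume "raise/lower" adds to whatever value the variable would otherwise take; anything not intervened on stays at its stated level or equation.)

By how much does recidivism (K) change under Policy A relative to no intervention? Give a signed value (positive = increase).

Baseline:
  X = 150
  Z = 22
  K = 204 + 5·150 − 22 = 932
Policy A (X − 46, Z + 54):
  X = 150 − 46 = 104
  Z = 22 + 54 = 76
  K = 204 + 5·104 − 76 = 648
Change in K: 648 − 932 = -284

-284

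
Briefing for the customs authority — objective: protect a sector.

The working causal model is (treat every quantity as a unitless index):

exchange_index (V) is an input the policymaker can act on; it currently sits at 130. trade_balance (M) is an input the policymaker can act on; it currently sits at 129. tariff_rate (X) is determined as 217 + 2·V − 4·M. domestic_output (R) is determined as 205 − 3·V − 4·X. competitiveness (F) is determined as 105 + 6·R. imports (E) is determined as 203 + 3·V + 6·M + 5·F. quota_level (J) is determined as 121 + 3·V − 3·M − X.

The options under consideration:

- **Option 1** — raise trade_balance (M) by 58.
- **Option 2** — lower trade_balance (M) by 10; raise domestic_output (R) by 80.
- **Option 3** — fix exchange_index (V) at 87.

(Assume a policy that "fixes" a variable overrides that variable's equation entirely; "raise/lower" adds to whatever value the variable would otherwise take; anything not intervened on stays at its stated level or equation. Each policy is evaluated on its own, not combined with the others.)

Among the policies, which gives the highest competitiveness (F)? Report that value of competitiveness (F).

5499

Option 1 (M + 58):
  V = 130
  M = 129 + 58 = 187
  X = 217 + 2·130 − 4·187 = -271
  R = 205 − 3·130 − 4·(-271) = 899
  F = 105 + 6·899 = 5499
Option 2 (M − 10, R + 80):
  V = 130
  M = 129 − 10 = 119
  X = 217 + 2·130 − 4·119 = 1
  R = 205 − 3·130 − 4·1 (+80 from intervention) = -109
  F = 105 + 6·(-109) = -549
Option 3 (V := 87):
  V = 87
  M = 129
  X = 217 + 2·87 − 4·129 = -125
  R = 205 − 3·87 − 4·(-125) = 444
  F = 105 + 6·444 = 2769
Comparing — Option 1: F=5499, Option 2: F=-549, Option 3: F=2769. Highest is 5499 (Option 1).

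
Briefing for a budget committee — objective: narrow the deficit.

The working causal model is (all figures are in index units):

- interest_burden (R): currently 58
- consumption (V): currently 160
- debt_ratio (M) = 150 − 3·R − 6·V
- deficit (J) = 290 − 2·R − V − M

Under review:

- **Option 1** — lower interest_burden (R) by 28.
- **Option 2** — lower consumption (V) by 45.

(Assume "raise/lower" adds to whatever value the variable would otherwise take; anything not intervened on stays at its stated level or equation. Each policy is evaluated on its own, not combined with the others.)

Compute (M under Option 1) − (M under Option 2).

-186

Option 1 (R − 28):
  R = 58 − 28 = 30
  V = 160
  M = 150 − 3·30 − 6·160 = -900
Option 2 (V − 45):
  R = 58
  V = 160 − 45 = 115
  M = 150 − 3·58 − 6·115 = -714
M: -900 − (-714) = -186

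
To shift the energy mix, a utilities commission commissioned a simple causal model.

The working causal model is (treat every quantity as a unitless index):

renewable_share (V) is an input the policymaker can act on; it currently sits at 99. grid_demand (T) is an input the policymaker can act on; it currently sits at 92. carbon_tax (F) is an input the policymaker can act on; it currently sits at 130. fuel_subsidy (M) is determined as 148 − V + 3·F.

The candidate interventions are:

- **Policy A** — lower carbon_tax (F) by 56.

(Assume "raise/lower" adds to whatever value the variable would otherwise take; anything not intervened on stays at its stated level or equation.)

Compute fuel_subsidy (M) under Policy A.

271

Policy A (F − 56):
  V = 99
  F = 130 − 56 = 74
  M = 148 − 99 + 3·74 = 271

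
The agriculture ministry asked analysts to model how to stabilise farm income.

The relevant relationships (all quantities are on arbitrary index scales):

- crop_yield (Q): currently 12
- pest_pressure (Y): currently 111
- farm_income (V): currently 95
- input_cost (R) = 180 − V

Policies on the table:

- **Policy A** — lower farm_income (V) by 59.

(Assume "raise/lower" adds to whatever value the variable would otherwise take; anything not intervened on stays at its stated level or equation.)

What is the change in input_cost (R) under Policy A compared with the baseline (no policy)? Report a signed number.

Baseline:
  V = 95
  R = 180 − 95 = 85
Policy A (V − 59):
  V = 95 − 59 = 36
  R = 180 − 36 = 144
Change in R: 144 − 85 = 59

59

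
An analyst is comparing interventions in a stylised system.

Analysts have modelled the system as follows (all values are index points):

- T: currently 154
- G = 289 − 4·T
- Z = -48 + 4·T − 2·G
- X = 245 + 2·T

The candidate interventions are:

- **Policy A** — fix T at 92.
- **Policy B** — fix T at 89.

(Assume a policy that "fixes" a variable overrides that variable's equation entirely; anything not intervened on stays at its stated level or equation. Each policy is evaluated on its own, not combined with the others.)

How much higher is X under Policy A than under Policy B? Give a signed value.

6

Policy A (T := 92):
  T = 92
  X = 245 + 2·92 = 429
Policy B (T := 89):
  T = 89
  X = 245 + 2·89 = 423
X: 429 − 423 = 6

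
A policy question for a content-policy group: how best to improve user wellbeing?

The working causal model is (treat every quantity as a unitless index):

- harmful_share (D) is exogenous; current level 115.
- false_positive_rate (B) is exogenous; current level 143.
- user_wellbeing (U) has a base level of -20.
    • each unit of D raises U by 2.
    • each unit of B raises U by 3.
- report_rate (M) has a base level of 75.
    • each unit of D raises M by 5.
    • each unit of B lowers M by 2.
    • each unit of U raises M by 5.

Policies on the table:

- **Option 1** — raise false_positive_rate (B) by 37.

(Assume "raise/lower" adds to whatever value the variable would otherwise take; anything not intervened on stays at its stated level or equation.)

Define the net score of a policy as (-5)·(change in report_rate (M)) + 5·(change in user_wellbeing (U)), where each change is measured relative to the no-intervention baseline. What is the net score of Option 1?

-1850

Baseline:
  D = 115
  B = 143
  U = -20 + 2·115 + 3·143 = 639
  M = 75 + 5·115 − 2·143 + 5·639 = 3559
Option 1 (B + 37):
  D = 115
  B = 143 + 37 = 180
  U = -20 + 2·115 + 3·180 = 750
  M = 75 + 5·115 − 2·180 + 5·750 = 4040
ΔM = 4040 − 3559 = 481; ΔU = 750 − 639 = 111
Score = (-5)·481 + 5·111 = -1850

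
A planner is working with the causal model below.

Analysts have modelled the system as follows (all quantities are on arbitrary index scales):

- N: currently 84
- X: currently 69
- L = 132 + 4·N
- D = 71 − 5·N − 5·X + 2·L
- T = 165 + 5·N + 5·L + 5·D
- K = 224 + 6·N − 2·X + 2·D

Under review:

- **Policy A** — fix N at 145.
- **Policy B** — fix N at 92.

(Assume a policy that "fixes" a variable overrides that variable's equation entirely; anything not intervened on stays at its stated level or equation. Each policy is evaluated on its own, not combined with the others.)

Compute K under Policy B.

1170

Policy B (N := 92):
  N = 92
  X = 69
  L = 132 + 4·92 = 500
  D = 71 − 5·92 − 5·69 + 2·500 = 266
  K = 224 + 6·92 − 2·69 + 2·266 = 1170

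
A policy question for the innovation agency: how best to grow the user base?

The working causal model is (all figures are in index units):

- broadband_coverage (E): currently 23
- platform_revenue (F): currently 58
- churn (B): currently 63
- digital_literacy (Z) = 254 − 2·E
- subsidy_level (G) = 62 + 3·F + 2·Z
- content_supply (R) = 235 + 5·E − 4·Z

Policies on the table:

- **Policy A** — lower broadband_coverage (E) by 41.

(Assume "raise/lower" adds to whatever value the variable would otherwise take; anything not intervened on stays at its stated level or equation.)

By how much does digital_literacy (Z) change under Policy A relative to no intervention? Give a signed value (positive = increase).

82

Baseline:
  E = 23
  Z = 254 − 2·23 = 208
Policy A (E − 41):
  E = 23 − 41 = -18
  Z = 254 − 2·(-18) = 290
Change in Z: 290 − 208 = 82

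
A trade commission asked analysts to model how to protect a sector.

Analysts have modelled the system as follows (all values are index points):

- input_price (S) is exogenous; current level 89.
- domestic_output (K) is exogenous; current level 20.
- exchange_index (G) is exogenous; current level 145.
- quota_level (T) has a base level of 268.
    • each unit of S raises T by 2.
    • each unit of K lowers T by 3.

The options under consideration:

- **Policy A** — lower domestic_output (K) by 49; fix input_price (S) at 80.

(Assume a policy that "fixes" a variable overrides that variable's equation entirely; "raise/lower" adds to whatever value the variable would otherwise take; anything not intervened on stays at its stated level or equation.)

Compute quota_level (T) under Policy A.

515

Policy A (K − 49, S := 80):
  S = 80
  K = 20 − 49 = -29
  T = 268 + 2·80 − 3·(-29) = 515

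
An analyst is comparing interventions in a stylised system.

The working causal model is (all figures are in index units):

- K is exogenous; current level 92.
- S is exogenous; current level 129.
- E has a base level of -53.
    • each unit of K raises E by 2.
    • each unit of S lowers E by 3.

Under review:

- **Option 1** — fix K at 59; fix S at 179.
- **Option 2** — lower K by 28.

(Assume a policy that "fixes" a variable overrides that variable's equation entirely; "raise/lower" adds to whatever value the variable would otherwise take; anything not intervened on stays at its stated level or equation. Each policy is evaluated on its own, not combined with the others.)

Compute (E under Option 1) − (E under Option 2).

Option 1 (K := 59, S := 179):
  K = 59
  S = 179
  E = -53 + 2·59 − 3·179 = -472
Option 2 (K − 28):
  K = 92 − 28 = 64
  S = 129
  E = -53 + 2·64 − 3·129 = -312
E: -472 − (-312) = -160

-160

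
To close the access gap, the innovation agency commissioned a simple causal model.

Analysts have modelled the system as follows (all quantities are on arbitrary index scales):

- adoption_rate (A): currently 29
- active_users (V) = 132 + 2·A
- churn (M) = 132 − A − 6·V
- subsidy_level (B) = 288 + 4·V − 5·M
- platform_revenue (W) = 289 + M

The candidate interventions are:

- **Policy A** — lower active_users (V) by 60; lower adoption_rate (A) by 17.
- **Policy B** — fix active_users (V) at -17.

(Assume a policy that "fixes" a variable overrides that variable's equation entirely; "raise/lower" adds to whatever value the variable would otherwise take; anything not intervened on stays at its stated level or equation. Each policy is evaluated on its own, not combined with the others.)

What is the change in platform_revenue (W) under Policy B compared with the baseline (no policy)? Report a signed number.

Baseline:
  A = 29
  V = 132 + 2·29 = 190
  M = 132 − 29 − 6·190 = -1037
  W = 289 + (-1037) = -748
Policy B (V := -17):
  A = 29
  V = -17
  M = 132 − 29 − 6·(-17) = 205
  W = 289 + 205 = 494
Change in W: 494 − (-748) = 1242

1242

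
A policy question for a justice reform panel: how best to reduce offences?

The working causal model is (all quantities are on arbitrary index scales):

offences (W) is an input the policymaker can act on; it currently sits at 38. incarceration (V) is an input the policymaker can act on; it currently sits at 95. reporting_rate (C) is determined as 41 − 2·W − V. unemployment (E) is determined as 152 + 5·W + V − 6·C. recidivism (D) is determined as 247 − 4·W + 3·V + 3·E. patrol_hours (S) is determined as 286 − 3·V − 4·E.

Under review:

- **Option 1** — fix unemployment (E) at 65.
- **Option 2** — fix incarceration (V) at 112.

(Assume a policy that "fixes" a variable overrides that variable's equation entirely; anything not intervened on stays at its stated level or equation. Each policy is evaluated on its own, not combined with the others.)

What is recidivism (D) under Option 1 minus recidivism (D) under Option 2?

-3864

Option 1 (E := 65):
  W = 38
  V = 95
  C = 41 − 2·38 − 95 = -130
  E = 65
  D = 247 − 4·38 + 3·95 + 3·65 = 575
Option 2 (V := 112):
  W = 38
  V = 112
  C = 41 − 2·38 − 112 = -147
  E = 152 + 5·38 + 112 − 6·(-147) = 1336
  D = 247 − 4·38 + 3·112 + 3·1336 = 4439
D: 575 − 4439 = -3864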